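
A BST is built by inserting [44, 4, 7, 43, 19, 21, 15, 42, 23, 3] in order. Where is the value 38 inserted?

Starting tree (level order): [44, 4, None, 3, 7, None, None, None, 43, 19, None, 15, 21, None, None, None, 42, 23]
Insertion path: 44 -> 4 -> 7 -> 43 -> 19 -> 21 -> 42 -> 23
Result: insert 38 as right child of 23
Final tree (level order): [44, 4, None, 3, 7, None, None, None, 43, 19, None, 15, 21, None, None, None, 42, 23, None, None, 38]


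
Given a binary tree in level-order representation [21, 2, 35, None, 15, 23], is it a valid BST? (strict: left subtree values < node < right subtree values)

Level-order array: [21, 2, 35, None, 15, 23]
Validate using subtree bounds (lo, hi): at each node, require lo < value < hi,
then recurse left with hi=value and right with lo=value.
Preorder trace (stopping at first violation):
  at node 21 with bounds (-inf, +inf): OK
  at node 2 with bounds (-inf, 21): OK
  at node 15 with bounds (2, 21): OK
  at node 35 with bounds (21, +inf): OK
  at node 23 with bounds (21, 35): OK
No violation found at any node.
Result: Valid BST


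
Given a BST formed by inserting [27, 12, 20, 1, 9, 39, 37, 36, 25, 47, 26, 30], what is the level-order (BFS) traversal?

Tree insertion order: [27, 12, 20, 1, 9, 39, 37, 36, 25, 47, 26, 30]
Tree (level-order array): [27, 12, 39, 1, 20, 37, 47, None, 9, None, 25, 36, None, None, None, None, None, None, 26, 30]
BFS from the root, enqueuing left then right child of each popped node:
  queue [27] -> pop 27, enqueue [12, 39], visited so far: [27]
  queue [12, 39] -> pop 12, enqueue [1, 20], visited so far: [27, 12]
  queue [39, 1, 20] -> pop 39, enqueue [37, 47], visited so far: [27, 12, 39]
  queue [1, 20, 37, 47] -> pop 1, enqueue [9], visited so far: [27, 12, 39, 1]
  queue [20, 37, 47, 9] -> pop 20, enqueue [25], visited so far: [27, 12, 39, 1, 20]
  queue [37, 47, 9, 25] -> pop 37, enqueue [36], visited so far: [27, 12, 39, 1, 20, 37]
  queue [47, 9, 25, 36] -> pop 47, enqueue [none], visited so far: [27, 12, 39, 1, 20, 37, 47]
  queue [9, 25, 36] -> pop 9, enqueue [none], visited so far: [27, 12, 39, 1, 20, 37, 47, 9]
  queue [25, 36] -> pop 25, enqueue [26], visited so far: [27, 12, 39, 1, 20, 37, 47, 9, 25]
  queue [36, 26] -> pop 36, enqueue [30], visited so far: [27, 12, 39, 1, 20, 37, 47, 9, 25, 36]
  queue [26, 30] -> pop 26, enqueue [none], visited so far: [27, 12, 39, 1, 20, 37, 47, 9, 25, 36, 26]
  queue [30] -> pop 30, enqueue [none], visited so far: [27, 12, 39, 1, 20, 37, 47, 9, 25, 36, 26, 30]
Result: [27, 12, 39, 1, 20, 37, 47, 9, 25, 36, 26, 30]


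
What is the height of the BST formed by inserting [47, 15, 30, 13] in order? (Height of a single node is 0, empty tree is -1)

Insertion order: [47, 15, 30, 13]
Tree (level-order array): [47, 15, None, 13, 30]
Compute height bottom-up (empty subtree = -1):
  height(13) = 1 + max(-1, -1) = 0
  height(30) = 1 + max(-1, -1) = 0
  height(15) = 1 + max(0, 0) = 1
  height(47) = 1 + max(1, -1) = 2
Height = 2


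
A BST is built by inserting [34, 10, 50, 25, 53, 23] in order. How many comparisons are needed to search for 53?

Search path for 53: 34 -> 50 -> 53
Found: True
Comparisons: 3


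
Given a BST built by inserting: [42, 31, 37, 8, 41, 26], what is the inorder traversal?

Tree insertion order: [42, 31, 37, 8, 41, 26]
Tree (level-order array): [42, 31, None, 8, 37, None, 26, None, 41]
Inorder traversal: [8, 26, 31, 37, 41, 42]


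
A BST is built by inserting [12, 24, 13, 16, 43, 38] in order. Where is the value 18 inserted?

Starting tree (level order): [12, None, 24, 13, 43, None, 16, 38]
Insertion path: 12 -> 24 -> 13 -> 16
Result: insert 18 as right child of 16
Final tree (level order): [12, None, 24, 13, 43, None, 16, 38, None, None, 18]


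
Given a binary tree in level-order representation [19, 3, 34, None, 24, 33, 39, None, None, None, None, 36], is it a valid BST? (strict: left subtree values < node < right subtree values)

Level-order array: [19, 3, 34, None, 24, 33, 39, None, None, None, None, 36]
Validate using subtree bounds (lo, hi): at each node, require lo < value < hi,
then recurse left with hi=value and right with lo=value.
Preorder trace (stopping at first violation):
  at node 19 with bounds (-inf, +inf): OK
  at node 3 with bounds (-inf, 19): OK
  at node 24 with bounds (3, 19): VIOLATION
Node 24 violates its bound: not (3 < 24 < 19).
Result: Not a valid BST


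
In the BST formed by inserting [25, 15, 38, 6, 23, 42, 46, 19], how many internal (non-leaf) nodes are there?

Tree built from: [25, 15, 38, 6, 23, 42, 46, 19]
Tree (level-order array): [25, 15, 38, 6, 23, None, 42, None, None, 19, None, None, 46]
Rule: An internal node has at least one child.
Per-node child counts:
  node 25: 2 child(ren)
  node 15: 2 child(ren)
  node 6: 0 child(ren)
  node 23: 1 child(ren)
  node 19: 0 child(ren)
  node 38: 1 child(ren)
  node 42: 1 child(ren)
  node 46: 0 child(ren)
Matching nodes: [25, 15, 23, 38, 42]
Count of internal (non-leaf) nodes: 5


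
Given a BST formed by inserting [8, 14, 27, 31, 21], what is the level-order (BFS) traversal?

Tree insertion order: [8, 14, 27, 31, 21]
Tree (level-order array): [8, None, 14, None, 27, 21, 31]
BFS from the root, enqueuing left then right child of each popped node:
  queue [8] -> pop 8, enqueue [14], visited so far: [8]
  queue [14] -> pop 14, enqueue [27], visited so far: [8, 14]
  queue [27] -> pop 27, enqueue [21, 31], visited so far: [8, 14, 27]
  queue [21, 31] -> pop 21, enqueue [none], visited so far: [8, 14, 27, 21]
  queue [31] -> pop 31, enqueue [none], visited so far: [8, 14, 27, 21, 31]
Result: [8, 14, 27, 21, 31]


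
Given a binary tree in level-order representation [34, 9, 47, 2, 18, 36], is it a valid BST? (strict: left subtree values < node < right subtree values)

Level-order array: [34, 9, 47, 2, 18, 36]
Validate using subtree bounds (lo, hi): at each node, require lo < value < hi,
then recurse left with hi=value and right with lo=value.
Preorder trace (stopping at first violation):
  at node 34 with bounds (-inf, +inf): OK
  at node 9 with bounds (-inf, 34): OK
  at node 2 with bounds (-inf, 9): OK
  at node 18 with bounds (9, 34): OK
  at node 47 with bounds (34, +inf): OK
  at node 36 with bounds (34, 47): OK
No violation found at any node.
Result: Valid BST


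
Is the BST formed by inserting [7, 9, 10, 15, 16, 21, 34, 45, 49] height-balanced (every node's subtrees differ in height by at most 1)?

Tree (level-order array): [7, None, 9, None, 10, None, 15, None, 16, None, 21, None, 34, None, 45, None, 49]
Definition: a tree is height-balanced if, at every node, |h(left) - h(right)| <= 1 (empty subtree has height -1).
Bottom-up per-node check:
  node 49: h_left=-1, h_right=-1, diff=0 [OK], height=0
  node 45: h_left=-1, h_right=0, diff=1 [OK], height=1
  node 34: h_left=-1, h_right=1, diff=2 [FAIL (|-1-1|=2 > 1)], height=2
  node 21: h_left=-1, h_right=2, diff=3 [FAIL (|-1-2|=3 > 1)], height=3
  node 16: h_left=-1, h_right=3, diff=4 [FAIL (|-1-3|=4 > 1)], height=4
  node 15: h_left=-1, h_right=4, diff=5 [FAIL (|-1-4|=5 > 1)], height=5
  node 10: h_left=-1, h_right=5, diff=6 [FAIL (|-1-5|=6 > 1)], height=6
  node 9: h_left=-1, h_right=6, diff=7 [FAIL (|-1-6|=7 > 1)], height=7
  node 7: h_left=-1, h_right=7, diff=8 [FAIL (|-1-7|=8 > 1)], height=8
Node 34 violates the condition: |-1 - 1| = 2 > 1.
Result: Not balanced


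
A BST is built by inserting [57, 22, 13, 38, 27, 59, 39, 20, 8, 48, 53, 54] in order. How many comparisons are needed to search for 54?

Search path for 54: 57 -> 22 -> 38 -> 39 -> 48 -> 53 -> 54
Found: True
Comparisons: 7


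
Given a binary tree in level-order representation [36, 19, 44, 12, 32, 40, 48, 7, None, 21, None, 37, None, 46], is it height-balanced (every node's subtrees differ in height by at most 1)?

Tree (level-order array): [36, 19, 44, 12, 32, 40, 48, 7, None, 21, None, 37, None, 46]
Definition: a tree is height-balanced if, at every node, |h(left) - h(right)| <= 1 (empty subtree has height -1).
Bottom-up per-node check:
  node 7: h_left=-1, h_right=-1, diff=0 [OK], height=0
  node 12: h_left=0, h_right=-1, diff=1 [OK], height=1
  node 21: h_left=-1, h_right=-1, diff=0 [OK], height=0
  node 32: h_left=0, h_right=-1, diff=1 [OK], height=1
  node 19: h_left=1, h_right=1, diff=0 [OK], height=2
  node 37: h_left=-1, h_right=-1, diff=0 [OK], height=0
  node 40: h_left=0, h_right=-1, diff=1 [OK], height=1
  node 46: h_left=-1, h_right=-1, diff=0 [OK], height=0
  node 48: h_left=0, h_right=-1, diff=1 [OK], height=1
  node 44: h_left=1, h_right=1, diff=0 [OK], height=2
  node 36: h_left=2, h_right=2, diff=0 [OK], height=3
All nodes satisfy the balance condition.
Result: Balanced


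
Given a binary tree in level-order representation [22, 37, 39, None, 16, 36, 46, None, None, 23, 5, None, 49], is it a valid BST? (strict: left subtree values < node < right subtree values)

Level-order array: [22, 37, 39, None, 16, 36, 46, None, None, 23, 5, None, 49]
Validate using subtree bounds (lo, hi): at each node, require lo < value < hi,
then recurse left with hi=value and right with lo=value.
Preorder trace (stopping at first violation):
  at node 22 with bounds (-inf, +inf): OK
  at node 37 with bounds (-inf, 22): VIOLATION
Node 37 violates its bound: not (-inf < 37 < 22).
Result: Not a valid BST


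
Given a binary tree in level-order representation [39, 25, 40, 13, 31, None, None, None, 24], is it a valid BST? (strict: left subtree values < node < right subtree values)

Level-order array: [39, 25, 40, 13, 31, None, None, None, 24]
Validate using subtree bounds (lo, hi): at each node, require lo < value < hi,
then recurse left with hi=value and right with lo=value.
Preorder trace (stopping at first violation):
  at node 39 with bounds (-inf, +inf): OK
  at node 25 with bounds (-inf, 39): OK
  at node 13 with bounds (-inf, 25): OK
  at node 24 with bounds (13, 25): OK
  at node 31 with bounds (25, 39): OK
  at node 40 with bounds (39, +inf): OK
No violation found at any node.
Result: Valid BST


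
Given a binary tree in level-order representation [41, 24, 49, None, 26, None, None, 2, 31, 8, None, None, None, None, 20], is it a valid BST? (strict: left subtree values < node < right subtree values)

Level-order array: [41, 24, 49, None, 26, None, None, 2, 31, 8, None, None, None, None, 20]
Validate using subtree bounds (lo, hi): at each node, require lo < value < hi,
then recurse left with hi=value and right with lo=value.
Preorder trace (stopping at first violation):
  at node 41 with bounds (-inf, +inf): OK
  at node 24 with bounds (-inf, 41): OK
  at node 26 with bounds (24, 41): OK
  at node 2 with bounds (24, 26): VIOLATION
Node 2 violates its bound: not (24 < 2 < 26).
Result: Not a valid BST


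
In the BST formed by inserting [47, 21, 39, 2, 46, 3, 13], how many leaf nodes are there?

Tree built from: [47, 21, 39, 2, 46, 3, 13]
Tree (level-order array): [47, 21, None, 2, 39, None, 3, None, 46, None, 13]
Rule: A leaf has 0 children.
Per-node child counts:
  node 47: 1 child(ren)
  node 21: 2 child(ren)
  node 2: 1 child(ren)
  node 3: 1 child(ren)
  node 13: 0 child(ren)
  node 39: 1 child(ren)
  node 46: 0 child(ren)
Matching nodes: [13, 46]
Count of leaf nodes: 2


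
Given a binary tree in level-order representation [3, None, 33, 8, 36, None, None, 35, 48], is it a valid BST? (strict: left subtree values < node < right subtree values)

Level-order array: [3, None, 33, 8, 36, None, None, 35, 48]
Validate using subtree bounds (lo, hi): at each node, require lo < value < hi,
then recurse left with hi=value and right with lo=value.
Preorder trace (stopping at first violation):
  at node 3 with bounds (-inf, +inf): OK
  at node 33 with bounds (3, +inf): OK
  at node 8 with bounds (3, 33): OK
  at node 36 with bounds (33, +inf): OK
  at node 35 with bounds (33, 36): OK
  at node 48 with bounds (36, +inf): OK
No violation found at any node.
Result: Valid BST


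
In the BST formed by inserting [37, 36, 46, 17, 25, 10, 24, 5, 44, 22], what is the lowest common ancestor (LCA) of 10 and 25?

Tree insertion order: [37, 36, 46, 17, 25, 10, 24, 5, 44, 22]
Tree (level-order array): [37, 36, 46, 17, None, 44, None, 10, 25, None, None, 5, None, 24, None, None, None, 22]
In a BST, the LCA of p=10, q=25 is the first node v on the
root-to-leaf path with p <= v <= q (go left if both < v, right if both > v).
Walk from root:
  at 37: both 10 and 25 < 37, go left
  at 36: both 10 and 25 < 36, go left
  at 17: 10 <= 17 <= 25, this is the LCA
LCA = 17


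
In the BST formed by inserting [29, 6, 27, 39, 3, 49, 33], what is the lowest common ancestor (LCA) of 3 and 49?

Tree insertion order: [29, 6, 27, 39, 3, 49, 33]
Tree (level-order array): [29, 6, 39, 3, 27, 33, 49]
In a BST, the LCA of p=3, q=49 is the first node v on the
root-to-leaf path with p <= v <= q (go left if both < v, right if both > v).
Walk from root:
  at 29: 3 <= 29 <= 49, this is the LCA
LCA = 29


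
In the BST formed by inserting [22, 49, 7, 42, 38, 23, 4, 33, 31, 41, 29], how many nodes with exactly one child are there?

Tree built from: [22, 49, 7, 42, 38, 23, 4, 33, 31, 41, 29]
Tree (level-order array): [22, 7, 49, 4, None, 42, None, None, None, 38, None, 23, 41, None, 33, None, None, 31, None, 29]
Rule: These are nodes with exactly 1 non-null child.
Per-node child counts:
  node 22: 2 child(ren)
  node 7: 1 child(ren)
  node 4: 0 child(ren)
  node 49: 1 child(ren)
  node 42: 1 child(ren)
  node 38: 2 child(ren)
  node 23: 1 child(ren)
  node 33: 1 child(ren)
  node 31: 1 child(ren)
  node 29: 0 child(ren)
  node 41: 0 child(ren)
Matching nodes: [7, 49, 42, 23, 33, 31]
Count of nodes with exactly one child: 6


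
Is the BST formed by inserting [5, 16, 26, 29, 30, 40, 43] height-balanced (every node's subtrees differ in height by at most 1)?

Tree (level-order array): [5, None, 16, None, 26, None, 29, None, 30, None, 40, None, 43]
Definition: a tree is height-balanced if, at every node, |h(left) - h(right)| <= 1 (empty subtree has height -1).
Bottom-up per-node check:
  node 43: h_left=-1, h_right=-1, diff=0 [OK], height=0
  node 40: h_left=-1, h_right=0, diff=1 [OK], height=1
  node 30: h_left=-1, h_right=1, diff=2 [FAIL (|-1-1|=2 > 1)], height=2
  node 29: h_left=-1, h_right=2, diff=3 [FAIL (|-1-2|=3 > 1)], height=3
  node 26: h_left=-1, h_right=3, diff=4 [FAIL (|-1-3|=4 > 1)], height=4
  node 16: h_left=-1, h_right=4, diff=5 [FAIL (|-1-4|=5 > 1)], height=5
  node 5: h_left=-1, h_right=5, diff=6 [FAIL (|-1-5|=6 > 1)], height=6
Node 30 violates the condition: |-1 - 1| = 2 > 1.
Result: Not balanced


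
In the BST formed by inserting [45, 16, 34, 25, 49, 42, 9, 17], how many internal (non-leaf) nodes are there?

Tree built from: [45, 16, 34, 25, 49, 42, 9, 17]
Tree (level-order array): [45, 16, 49, 9, 34, None, None, None, None, 25, 42, 17]
Rule: An internal node has at least one child.
Per-node child counts:
  node 45: 2 child(ren)
  node 16: 2 child(ren)
  node 9: 0 child(ren)
  node 34: 2 child(ren)
  node 25: 1 child(ren)
  node 17: 0 child(ren)
  node 42: 0 child(ren)
  node 49: 0 child(ren)
Matching nodes: [45, 16, 34, 25]
Count of internal (non-leaf) nodes: 4


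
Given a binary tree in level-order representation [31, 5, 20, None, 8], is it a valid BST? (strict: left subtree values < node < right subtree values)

Level-order array: [31, 5, 20, None, 8]
Validate using subtree bounds (lo, hi): at each node, require lo < value < hi,
then recurse left with hi=value and right with lo=value.
Preorder trace (stopping at first violation):
  at node 31 with bounds (-inf, +inf): OK
  at node 5 with bounds (-inf, 31): OK
  at node 8 with bounds (5, 31): OK
  at node 20 with bounds (31, +inf): VIOLATION
Node 20 violates its bound: not (31 < 20 < +inf).
Result: Not a valid BST


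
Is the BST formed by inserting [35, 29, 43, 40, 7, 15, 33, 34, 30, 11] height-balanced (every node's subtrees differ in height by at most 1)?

Tree (level-order array): [35, 29, 43, 7, 33, 40, None, None, 15, 30, 34, None, None, 11]
Definition: a tree is height-balanced if, at every node, |h(left) - h(right)| <= 1 (empty subtree has height -1).
Bottom-up per-node check:
  node 11: h_left=-1, h_right=-1, diff=0 [OK], height=0
  node 15: h_left=0, h_right=-1, diff=1 [OK], height=1
  node 7: h_left=-1, h_right=1, diff=2 [FAIL (|-1-1|=2 > 1)], height=2
  node 30: h_left=-1, h_right=-1, diff=0 [OK], height=0
  node 34: h_left=-1, h_right=-1, diff=0 [OK], height=0
  node 33: h_left=0, h_right=0, diff=0 [OK], height=1
  node 29: h_left=2, h_right=1, diff=1 [OK], height=3
  node 40: h_left=-1, h_right=-1, diff=0 [OK], height=0
  node 43: h_left=0, h_right=-1, diff=1 [OK], height=1
  node 35: h_left=3, h_right=1, diff=2 [FAIL (|3-1|=2 > 1)], height=4
Node 7 violates the condition: |-1 - 1| = 2 > 1.
Result: Not balanced


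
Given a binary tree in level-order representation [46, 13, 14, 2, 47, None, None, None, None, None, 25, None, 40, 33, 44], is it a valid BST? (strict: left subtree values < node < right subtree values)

Level-order array: [46, 13, 14, 2, 47, None, None, None, None, None, 25, None, 40, 33, 44]
Validate using subtree bounds (lo, hi): at each node, require lo < value < hi,
then recurse left with hi=value and right with lo=value.
Preorder trace (stopping at first violation):
  at node 46 with bounds (-inf, +inf): OK
  at node 13 with bounds (-inf, 46): OK
  at node 2 with bounds (-inf, 13): OK
  at node 47 with bounds (13, 46): VIOLATION
Node 47 violates its bound: not (13 < 47 < 46).
Result: Not a valid BST


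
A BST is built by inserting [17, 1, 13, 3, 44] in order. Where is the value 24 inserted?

Starting tree (level order): [17, 1, 44, None, 13, None, None, 3]
Insertion path: 17 -> 44
Result: insert 24 as left child of 44
Final tree (level order): [17, 1, 44, None, 13, 24, None, 3]


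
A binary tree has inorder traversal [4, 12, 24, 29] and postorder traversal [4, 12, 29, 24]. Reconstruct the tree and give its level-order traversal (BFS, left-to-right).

Inorder:   [4, 12, 24, 29]
Postorder: [4, 12, 29, 24]
Algorithm: postorder visits root last, so walk postorder right-to-left;
each value is the root of the current inorder slice — split it at that
value, recurse on the right subtree first, then the left.
Recursive splits:
  root=24; inorder splits into left=[4, 12], right=[29]
  root=29; inorder splits into left=[], right=[]
  root=12; inorder splits into left=[4], right=[]
  root=4; inorder splits into left=[], right=[]
Reconstructed level-order: [24, 12, 29, 4]


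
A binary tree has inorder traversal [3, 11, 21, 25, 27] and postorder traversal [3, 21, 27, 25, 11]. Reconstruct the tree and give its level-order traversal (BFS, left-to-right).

Inorder:   [3, 11, 21, 25, 27]
Postorder: [3, 21, 27, 25, 11]
Algorithm: postorder visits root last, so walk postorder right-to-left;
each value is the root of the current inorder slice — split it at that
value, recurse on the right subtree first, then the left.
Recursive splits:
  root=11; inorder splits into left=[3], right=[21, 25, 27]
  root=25; inorder splits into left=[21], right=[27]
  root=27; inorder splits into left=[], right=[]
  root=21; inorder splits into left=[], right=[]
  root=3; inorder splits into left=[], right=[]
Reconstructed level-order: [11, 3, 25, 21, 27]


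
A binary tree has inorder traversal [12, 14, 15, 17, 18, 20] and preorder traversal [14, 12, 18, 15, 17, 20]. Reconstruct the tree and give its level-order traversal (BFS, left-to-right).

Inorder:  [12, 14, 15, 17, 18, 20]
Preorder: [14, 12, 18, 15, 17, 20]
Algorithm: preorder visits root first, so consume preorder in order;
for each root, split the current inorder slice at that value into
left-subtree inorder and right-subtree inorder, then recurse.
Recursive splits:
  root=14; inorder splits into left=[12], right=[15, 17, 18, 20]
  root=12; inorder splits into left=[], right=[]
  root=18; inorder splits into left=[15, 17], right=[20]
  root=15; inorder splits into left=[], right=[17]
  root=17; inorder splits into left=[], right=[]
  root=20; inorder splits into left=[], right=[]
Reconstructed level-order: [14, 12, 18, 15, 20, 17]


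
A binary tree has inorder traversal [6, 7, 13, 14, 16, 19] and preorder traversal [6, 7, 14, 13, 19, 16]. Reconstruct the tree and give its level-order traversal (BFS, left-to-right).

Inorder:  [6, 7, 13, 14, 16, 19]
Preorder: [6, 7, 14, 13, 19, 16]
Algorithm: preorder visits root first, so consume preorder in order;
for each root, split the current inorder slice at that value into
left-subtree inorder and right-subtree inorder, then recurse.
Recursive splits:
  root=6; inorder splits into left=[], right=[7, 13, 14, 16, 19]
  root=7; inorder splits into left=[], right=[13, 14, 16, 19]
  root=14; inorder splits into left=[13], right=[16, 19]
  root=13; inorder splits into left=[], right=[]
  root=19; inorder splits into left=[16], right=[]
  root=16; inorder splits into left=[], right=[]
Reconstructed level-order: [6, 7, 14, 13, 19, 16]


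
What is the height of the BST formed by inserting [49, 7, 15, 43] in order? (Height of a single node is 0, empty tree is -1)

Insertion order: [49, 7, 15, 43]
Tree (level-order array): [49, 7, None, None, 15, None, 43]
Compute height bottom-up (empty subtree = -1):
  height(43) = 1 + max(-1, -1) = 0
  height(15) = 1 + max(-1, 0) = 1
  height(7) = 1 + max(-1, 1) = 2
  height(49) = 1 + max(2, -1) = 3
Height = 3


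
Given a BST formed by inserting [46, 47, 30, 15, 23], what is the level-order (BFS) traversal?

Tree insertion order: [46, 47, 30, 15, 23]
Tree (level-order array): [46, 30, 47, 15, None, None, None, None, 23]
BFS from the root, enqueuing left then right child of each popped node:
  queue [46] -> pop 46, enqueue [30, 47], visited so far: [46]
  queue [30, 47] -> pop 30, enqueue [15], visited so far: [46, 30]
  queue [47, 15] -> pop 47, enqueue [none], visited so far: [46, 30, 47]
  queue [15] -> pop 15, enqueue [23], visited so far: [46, 30, 47, 15]
  queue [23] -> pop 23, enqueue [none], visited so far: [46, 30, 47, 15, 23]
Result: [46, 30, 47, 15, 23]


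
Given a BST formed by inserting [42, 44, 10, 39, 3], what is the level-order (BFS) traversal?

Tree insertion order: [42, 44, 10, 39, 3]
Tree (level-order array): [42, 10, 44, 3, 39]
BFS from the root, enqueuing left then right child of each popped node:
  queue [42] -> pop 42, enqueue [10, 44], visited so far: [42]
  queue [10, 44] -> pop 10, enqueue [3, 39], visited so far: [42, 10]
  queue [44, 3, 39] -> pop 44, enqueue [none], visited so far: [42, 10, 44]
  queue [3, 39] -> pop 3, enqueue [none], visited so far: [42, 10, 44, 3]
  queue [39] -> pop 39, enqueue [none], visited so far: [42, 10, 44, 3, 39]
Result: [42, 10, 44, 3, 39]


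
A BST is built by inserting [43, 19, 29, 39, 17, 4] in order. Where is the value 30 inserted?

Starting tree (level order): [43, 19, None, 17, 29, 4, None, None, 39]
Insertion path: 43 -> 19 -> 29 -> 39
Result: insert 30 as left child of 39
Final tree (level order): [43, 19, None, 17, 29, 4, None, None, 39, None, None, 30]


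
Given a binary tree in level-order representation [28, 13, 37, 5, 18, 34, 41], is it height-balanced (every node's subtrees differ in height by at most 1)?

Tree (level-order array): [28, 13, 37, 5, 18, 34, 41]
Definition: a tree is height-balanced if, at every node, |h(left) - h(right)| <= 1 (empty subtree has height -1).
Bottom-up per-node check:
  node 5: h_left=-1, h_right=-1, diff=0 [OK], height=0
  node 18: h_left=-1, h_right=-1, diff=0 [OK], height=0
  node 13: h_left=0, h_right=0, diff=0 [OK], height=1
  node 34: h_left=-1, h_right=-1, diff=0 [OK], height=0
  node 41: h_left=-1, h_right=-1, diff=0 [OK], height=0
  node 37: h_left=0, h_right=0, diff=0 [OK], height=1
  node 28: h_left=1, h_right=1, diff=0 [OK], height=2
All nodes satisfy the balance condition.
Result: Balanced


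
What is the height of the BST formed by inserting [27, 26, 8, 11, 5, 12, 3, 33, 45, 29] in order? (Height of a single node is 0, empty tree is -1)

Insertion order: [27, 26, 8, 11, 5, 12, 3, 33, 45, 29]
Tree (level-order array): [27, 26, 33, 8, None, 29, 45, 5, 11, None, None, None, None, 3, None, None, 12]
Compute height bottom-up (empty subtree = -1):
  height(3) = 1 + max(-1, -1) = 0
  height(5) = 1 + max(0, -1) = 1
  height(12) = 1 + max(-1, -1) = 0
  height(11) = 1 + max(-1, 0) = 1
  height(8) = 1 + max(1, 1) = 2
  height(26) = 1 + max(2, -1) = 3
  height(29) = 1 + max(-1, -1) = 0
  height(45) = 1 + max(-1, -1) = 0
  height(33) = 1 + max(0, 0) = 1
  height(27) = 1 + max(3, 1) = 4
Height = 4


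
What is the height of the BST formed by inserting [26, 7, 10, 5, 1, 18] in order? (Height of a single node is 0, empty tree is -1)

Insertion order: [26, 7, 10, 5, 1, 18]
Tree (level-order array): [26, 7, None, 5, 10, 1, None, None, 18]
Compute height bottom-up (empty subtree = -1):
  height(1) = 1 + max(-1, -1) = 0
  height(5) = 1 + max(0, -1) = 1
  height(18) = 1 + max(-1, -1) = 0
  height(10) = 1 + max(-1, 0) = 1
  height(7) = 1 + max(1, 1) = 2
  height(26) = 1 + max(2, -1) = 3
Height = 3


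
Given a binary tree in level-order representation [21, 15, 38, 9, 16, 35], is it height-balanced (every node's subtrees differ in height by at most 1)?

Tree (level-order array): [21, 15, 38, 9, 16, 35]
Definition: a tree is height-balanced if, at every node, |h(left) - h(right)| <= 1 (empty subtree has height -1).
Bottom-up per-node check:
  node 9: h_left=-1, h_right=-1, diff=0 [OK], height=0
  node 16: h_left=-1, h_right=-1, diff=0 [OK], height=0
  node 15: h_left=0, h_right=0, diff=0 [OK], height=1
  node 35: h_left=-1, h_right=-1, diff=0 [OK], height=0
  node 38: h_left=0, h_right=-1, diff=1 [OK], height=1
  node 21: h_left=1, h_right=1, diff=0 [OK], height=2
All nodes satisfy the balance condition.
Result: Balanced


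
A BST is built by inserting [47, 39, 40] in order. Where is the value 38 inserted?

Starting tree (level order): [47, 39, None, None, 40]
Insertion path: 47 -> 39
Result: insert 38 as left child of 39
Final tree (level order): [47, 39, None, 38, 40]


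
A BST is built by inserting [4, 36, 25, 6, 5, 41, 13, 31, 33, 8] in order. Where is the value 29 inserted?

Starting tree (level order): [4, None, 36, 25, 41, 6, 31, None, None, 5, 13, None, 33, None, None, 8]
Insertion path: 4 -> 36 -> 25 -> 31
Result: insert 29 as left child of 31
Final tree (level order): [4, None, 36, 25, 41, 6, 31, None, None, 5, 13, 29, 33, None, None, 8]


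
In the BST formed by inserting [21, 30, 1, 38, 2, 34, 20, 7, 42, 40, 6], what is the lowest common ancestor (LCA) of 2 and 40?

Tree insertion order: [21, 30, 1, 38, 2, 34, 20, 7, 42, 40, 6]
Tree (level-order array): [21, 1, 30, None, 2, None, 38, None, 20, 34, 42, 7, None, None, None, 40, None, 6]
In a BST, the LCA of p=2, q=40 is the first node v on the
root-to-leaf path with p <= v <= q (go left if both < v, right if both > v).
Walk from root:
  at 21: 2 <= 21 <= 40, this is the LCA
LCA = 21


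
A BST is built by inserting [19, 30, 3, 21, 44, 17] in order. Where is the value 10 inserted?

Starting tree (level order): [19, 3, 30, None, 17, 21, 44]
Insertion path: 19 -> 3 -> 17
Result: insert 10 as left child of 17
Final tree (level order): [19, 3, 30, None, 17, 21, 44, 10]


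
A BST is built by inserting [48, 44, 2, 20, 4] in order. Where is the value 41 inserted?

Starting tree (level order): [48, 44, None, 2, None, None, 20, 4]
Insertion path: 48 -> 44 -> 2 -> 20
Result: insert 41 as right child of 20
Final tree (level order): [48, 44, None, 2, None, None, 20, 4, 41]


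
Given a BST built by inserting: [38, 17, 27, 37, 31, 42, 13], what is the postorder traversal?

Tree insertion order: [38, 17, 27, 37, 31, 42, 13]
Tree (level-order array): [38, 17, 42, 13, 27, None, None, None, None, None, 37, 31]
Postorder traversal: [13, 31, 37, 27, 17, 42, 38]


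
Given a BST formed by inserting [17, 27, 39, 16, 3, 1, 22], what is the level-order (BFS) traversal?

Tree insertion order: [17, 27, 39, 16, 3, 1, 22]
Tree (level-order array): [17, 16, 27, 3, None, 22, 39, 1]
BFS from the root, enqueuing left then right child of each popped node:
  queue [17] -> pop 17, enqueue [16, 27], visited so far: [17]
  queue [16, 27] -> pop 16, enqueue [3], visited so far: [17, 16]
  queue [27, 3] -> pop 27, enqueue [22, 39], visited so far: [17, 16, 27]
  queue [3, 22, 39] -> pop 3, enqueue [1], visited so far: [17, 16, 27, 3]
  queue [22, 39, 1] -> pop 22, enqueue [none], visited so far: [17, 16, 27, 3, 22]
  queue [39, 1] -> pop 39, enqueue [none], visited so far: [17, 16, 27, 3, 22, 39]
  queue [1] -> pop 1, enqueue [none], visited so far: [17, 16, 27, 3, 22, 39, 1]
Result: [17, 16, 27, 3, 22, 39, 1]


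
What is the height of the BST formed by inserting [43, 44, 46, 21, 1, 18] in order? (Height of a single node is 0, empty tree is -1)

Insertion order: [43, 44, 46, 21, 1, 18]
Tree (level-order array): [43, 21, 44, 1, None, None, 46, None, 18]
Compute height bottom-up (empty subtree = -1):
  height(18) = 1 + max(-1, -1) = 0
  height(1) = 1 + max(-1, 0) = 1
  height(21) = 1 + max(1, -1) = 2
  height(46) = 1 + max(-1, -1) = 0
  height(44) = 1 + max(-1, 0) = 1
  height(43) = 1 + max(2, 1) = 3
Height = 3


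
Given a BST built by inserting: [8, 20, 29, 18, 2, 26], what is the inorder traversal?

Tree insertion order: [8, 20, 29, 18, 2, 26]
Tree (level-order array): [8, 2, 20, None, None, 18, 29, None, None, 26]
Inorder traversal: [2, 8, 18, 20, 26, 29]


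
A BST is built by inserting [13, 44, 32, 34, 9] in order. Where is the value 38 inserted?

Starting tree (level order): [13, 9, 44, None, None, 32, None, None, 34]
Insertion path: 13 -> 44 -> 32 -> 34
Result: insert 38 as right child of 34
Final tree (level order): [13, 9, 44, None, None, 32, None, None, 34, None, 38]


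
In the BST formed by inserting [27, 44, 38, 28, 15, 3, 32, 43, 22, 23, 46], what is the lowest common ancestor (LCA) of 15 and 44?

Tree insertion order: [27, 44, 38, 28, 15, 3, 32, 43, 22, 23, 46]
Tree (level-order array): [27, 15, 44, 3, 22, 38, 46, None, None, None, 23, 28, 43, None, None, None, None, None, 32]
In a BST, the LCA of p=15, q=44 is the first node v on the
root-to-leaf path with p <= v <= q (go left if both < v, right if both > v).
Walk from root:
  at 27: 15 <= 27 <= 44, this is the LCA
LCA = 27


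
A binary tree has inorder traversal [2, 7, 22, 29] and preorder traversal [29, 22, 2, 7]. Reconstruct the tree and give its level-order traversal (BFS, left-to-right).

Inorder:  [2, 7, 22, 29]
Preorder: [29, 22, 2, 7]
Algorithm: preorder visits root first, so consume preorder in order;
for each root, split the current inorder slice at that value into
left-subtree inorder and right-subtree inorder, then recurse.
Recursive splits:
  root=29; inorder splits into left=[2, 7, 22], right=[]
  root=22; inorder splits into left=[2, 7], right=[]
  root=2; inorder splits into left=[], right=[7]
  root=7; inorder splits into left=[], right=[]
Reconstructed level-order: [29, 22, 2, 7]


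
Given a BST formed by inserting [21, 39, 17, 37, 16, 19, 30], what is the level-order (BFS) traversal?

Tree insertion order: [21, 39, 17, 37, 16, 19, 30]
Tree (level-order array): [21, 17, 39, 16, 19, 37, None, None, None, None, None, 30]
BFS from the root, enqueuing left then right child of each popped node:
  queue [21] -> pop 21, enqueue [17, 39], visited so far: [21]
  queue [17, 39] -> pop 17, enqueue [16, 19], visited so far: [21, 17]
  queue [39, 16, 19] -> pop 39, enqueue [37], visited so far: [21, 17, 39]
  queue [16, 19, 37] -> pop 16, enqueue [none], visited so far: [21, 17, 39, 16]
  queue [19, 37] -> pop 19, enqueue [none], visited so far: [21, 17, 39, 16, 19]
  queue [37] -> pop 37, enqueue [30], visited so far: [21, 17, 39, 16, 19, 37]
  queue [30] -> pop 30, enqueue [none], visited so far: [21, 17, 39, 16, 19, 37, 30]
Result: [21, 17, 39, 16, 19, 37, 30]


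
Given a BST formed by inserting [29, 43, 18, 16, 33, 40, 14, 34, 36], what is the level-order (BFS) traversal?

Tree insertion order: [29, 43, 18, 16, 33, 40, 14, 34, 36]
Tree (level-order array): [29, 18, 43, 16, None, 33, None, 14, None, None, 40, None, None, 34, None, None, 36]
BFS from the root, enqueuing left then right child of each popped node:
  queue [29] -> pop 29, enqueue [18, 43], visited so far: [29]
  queue [18, 43] -> pop 18, enqueue [16], visited so far: [29, 18]
  queue [43, 16] -> pop 43, enqueue [33], visited so far: [29, 18, 43]
  queue [16, 33] -> pop 16, enqueue [14], visited so far: [29, 18, 43, 16]
  queue [33, 14] -> pop 33, enqueue [40], visited so far: [29, 18, 43, 16, 33]
  queue [14, 40] -> pop 14, enqueue [none], visited so far: [29, 18, 43, 16, 33, 14]
  queue [40] -> pop 40, enqueue [34], visited so far: [29, 18, 43, 16, 33, 14, 40]
  queue [34] -> pop 34, enqueue [36], visited so far: [29, 18, 43, 16, 33, 14, 40, 34]
  queue [36] -> pop 36, enqueue [none], visited so far: [29, 18, 43, 16, 33, 14, 40, 34, 36]
Result: [29, 18, 43, 16, 33, 14, 40, 34, 36]


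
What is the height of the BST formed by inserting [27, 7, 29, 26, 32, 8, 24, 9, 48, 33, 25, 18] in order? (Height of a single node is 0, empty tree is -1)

Insertion order: [27, 7, 29, 26, 32, 8, 24, 9, 48, 33, 25, 18]
Tree (level-order array): [27, 7, 29, None, 26, None, 32, 8, None, None, 48, None, 24, 33, None, 9, 25, None, None, None, 18]
Compute height bottom-up (empty subtree = -1):
  height(18) = 1 + max(-1, -1) = 0
  height(9) = 1 + max(-1, 0) = 1
  height(25) = 1 + max(-1, -1) = 0
  height(24) = 1 + max(1, 0) = 2
  height(8) = 1 + max(-1, 2) = 3
  height(26) = 1 + max(3, -1) = 4
  height(7) = 1 + max(-1, 4) = 5
  height(33) = 1 + max(-1, -1) = 0
  height(48) = 1 + max(0, -1) = 1
  height(32) = 1 + max(-1, 1) = 2
  height(29) = 1 + max(-1, 2) = 3
  height(27) = 1 + max(5, 3) = 6
Height = 6


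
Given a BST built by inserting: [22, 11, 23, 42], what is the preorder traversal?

Tree insertion order: [22, 11, 23, 42]
Tree (level-order array): [22, 11, 23, None, None, None, 42]
Preorder traversal: [22, 11, 23, 42]


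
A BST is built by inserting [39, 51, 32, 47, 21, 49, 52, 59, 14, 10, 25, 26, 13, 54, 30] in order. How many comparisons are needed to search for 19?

Search path for 19: 39 -> 32 -> 21 -> 14
Found: False
Comparisons: 4


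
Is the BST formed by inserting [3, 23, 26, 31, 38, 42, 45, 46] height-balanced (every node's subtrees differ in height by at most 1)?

Tree (level-order array): [3, None, 23, None, 26, None, 31, None, 38, None, 42, None, 45, None, 46]
Definition: a tree is height-balanced if, at every node, |h(left) - h(right)| <= 1 (empty subtree has height -1).
Bottom-up per-node check:
  node 46: h_left=-1, h_right=-1, diff=0 [OK], height=0
  node 45: h_left=-1, h_right=0, diff=1 [OK], height=1
  node 42: h_left=-1, h_right=1, diff=2 [FAIL (|-1-1|=2 > 1)], height=2
  node 38: h_left=-1, h_right=2, diff=3 [FAIL (|-1-2|=3 > 1)], height=3
  node 31: h_left=-1, h_right=3, diff=4 [FAIL (|-1-3|=4 > 1)], height=4
  node 26: h_left=-1, h_right=4, diff=5 [FAIL (|-1-4|=5 > 1)], height=5
  node 23: h_left=-1, h_right=5, diff=6 [FAIL (|-1-5|=6 > 1)], height=6
  node 3: h_left=-1, h_right=6, diff=7 [FAIL (|-1-6|=7 > 1)], height=7
Node 42 violates the condition: |-1 - 1| = 2 > 1.
Result: Not balanced


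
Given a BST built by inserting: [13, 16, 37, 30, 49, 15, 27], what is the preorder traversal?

Tree insertion order: [13, 16, 37, 30, 49, 15, 27]
Tree (level-order array): [13, None, 16, 15, 37, None, None, 30, 49, 27]
Preorder traversal: [13, 16, 15, 37, 30, 27, 49]


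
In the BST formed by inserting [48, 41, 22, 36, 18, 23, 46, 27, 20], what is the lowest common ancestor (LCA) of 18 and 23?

Tree insertion order: [48, 41, 22, 36, 18, 23, 46, 27, 20]
Tree (level-order array): [48, 41, None, 22, 46, 18, 36, None, None, None, 20, 23, None, None, None, None, 27]
In a BST, the LCA of p=18, q=23 is the first node v on the
root-to-leaf path with p <= v <= q (go left if both < v, right if both > v).
Walk from root:
  at 48: both 18 and 23 < 48, go left
  at 41: both 18 and 23 < 41, go left
  at 22: 18 <= 22 <= 23, this is the LCA
LCA = 22


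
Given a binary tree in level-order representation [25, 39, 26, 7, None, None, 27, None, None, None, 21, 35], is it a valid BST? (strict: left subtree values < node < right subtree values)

Level-order array: [25, 39, 26, 7, None, None, 27, None, None, None, 21, 35]
Validate using subtree bounds (lo, hi): at each node, require lo < value < hi,
then recurse left with hi=value and right with lo=value.
Preorder trace (stopping at first violation):
  at node 25 with bounds (-inf, +inf): OK
  at node 39 with bounds (-inf, 25): VIOLATION
Node 39 violates its bound: not (-inf < 39 < 25).
Result: Not a valid BST


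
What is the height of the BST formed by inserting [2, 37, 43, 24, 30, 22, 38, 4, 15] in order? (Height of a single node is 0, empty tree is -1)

Insertion order: [2, 37, 43, 24, 30, 22, 38, 4, 15]
Tree (level-order array): [2, None, 37, 24, 43, 22, 30, 38, None, 4, None, None, None, None, None, None, 15]
Compute height bottom-up (empty subtree = -1):
  height(15) = 1 + max(-1, -1) = 0
  height(4) = 1 + max(-1, 0) = 1
  height(22) = 1 + max(1, -1) = 2
  height(30) = 1 + max(-1, -1) = 0
  height(24) = 1 + max(2, 0) = 3
  height(38) = 1 + max(-1, -1) = 0
  height(43) = 1 + max(0, -1) = 1
  height(37) = 1 + max(3, 1) = 4
  height(2) = 1 + max(-1, 4) = 5
Height = 5


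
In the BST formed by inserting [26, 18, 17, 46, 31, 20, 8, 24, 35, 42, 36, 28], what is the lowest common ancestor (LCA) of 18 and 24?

Tree insertion order: [26, 18, 17, 46, 31, 20, 8, 24, 35, 42, 36, 28]
Tree (level-order array): [26, 18, 46, 17, 20, 31, None, 8, None, None, 24, 28, 35, None, None, None, None, None, None, None, 42, 36]
In a BST, the LCA of p=18, q=24 is the first node v on the
root-to-leaf path with p <= v <= q (go left if both < v, right if both > v).
Walk from root:
  at 26: both 18 and 24 < 26, go left
  at 18: 18 <= 18 <= 24, this is the LCA
LCA = 18


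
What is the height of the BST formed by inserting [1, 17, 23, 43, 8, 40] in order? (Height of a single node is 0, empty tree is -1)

Insertion order: [1, 17, 23, 43, 8, 40]
Tree (level-order array): [1, None, 17, 8, 23, None, None, None, 43, 40]
Compute height bottom-up (empty subtree = -1):
  height(8) = 1 + max(-1, -1) = 0
  height(40) = 1 + max(-1, -1) = 0
  height(43) = 1 + max(0, -1) = 1
  height(23) = 1 + max(-1, 1) = 2
  height(17) = 1 + max(0, 2) = 3
  height(1) = 1 + max(-1, 3) = 4
Height = 4


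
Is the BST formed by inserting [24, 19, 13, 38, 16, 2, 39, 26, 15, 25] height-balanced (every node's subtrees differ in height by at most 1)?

Tree (level-order array): [24, 19, 38, 13, None, 26, 39, 2, 16, 25, None, None, None, None, None, 15]
Definition: a tree is height-balanced if, at every node, |h(left) - h(right)| <= 1 (empty subtree has height -1).
Bottom-up per-node check:
  node 2: h_left=-1, h_right=-1, diff=0 [OK], height=0
  node 15: h_left=-1, h_right=-1, diff=0 [OK], height=0
  node 16: h_left=0, h_right=-1, diff=1 [OK], height=1
  node 13: h_left=0, h_right=1, diff=1 [OK], height=2
  node 19: h_left=2, h_right=-1, diff=3 [FAIL (|2--1|=3 > 1)], height=3
  node 25: h_left=-1, h_right=-1, diff=0 [OK], height=0
  node 26: h_left=0, h_right=-1, diff=1 [OK], height=1
  node 39: h_left=-1, h_right=-1, diff=0 [OK], height=0
  node 38: h_left=1, h_right=0, diff=1 [OK], height=2
  node 24: h_left=3, h_right=2, diff=1 [OK], height=4
Node 19 violates the condition: |2 - -1| = 3 > 1.
Result: Not balanced


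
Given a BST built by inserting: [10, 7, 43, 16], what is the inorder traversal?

Tree insertion order: [10, 7, 43, 16]
Tree (level-order array): [10, 7, 43, None, None, 16]
Inorder traversal: [7, 10, 16, 43]


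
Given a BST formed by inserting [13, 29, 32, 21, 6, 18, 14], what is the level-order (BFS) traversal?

Tree insertion order: [13, 29, 32, 21, 6, 18, 14]
Tree (level-order array): [13, 6, 29, None, None, 21, 32, 18, None, None, None, 14]
BFS from the root, enqueuing left then right child of each popped node:
  queue [13] -> pop 13, enqueue [6, 29], visited so far: [13]
  queue [6, 29] -> pop 6, enqueue [none], visited so far: [13, 6]
  queue [29] -> pop 29, enqueue [21, 32], visited so far: [13, 6, 29]
  queue [21, 32] -> pop 21, enqueue [18], visited so far: [13, 6, 29, 21]
  queue [32, 18] -> pop 32, enqueue [none], visited so far: [13, 6, 29, 21, 32]
  queue [18] -> pop 18, enqueue [14], visited so far: [13, 6, 29, 21, 32, 18]
  queue [14] -> pop 14, enqueue [none], visited so far: [13, 6, 29, 21, 32, 18, 14]
Result: [13, 6, 29, 21, 32, 18, 14]
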